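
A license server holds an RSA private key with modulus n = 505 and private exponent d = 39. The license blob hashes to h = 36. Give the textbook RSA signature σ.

h^2 ≡ 36^2 = 1296 ≡ 286
h^4 ≡ 286^2 = 81796 ≡ 491
h^8 ≡ 491^2 = 241081 ≡ 196
h^16 ≡ 196^2 = 38416 ≡ 36
h^32 ≡ 36^2 = 1296 ≡ 286
39 = 32 + 4 + 2 + 1, so h^39 ≡ 286·491·286·36 ≡ 491 (mod 505)

491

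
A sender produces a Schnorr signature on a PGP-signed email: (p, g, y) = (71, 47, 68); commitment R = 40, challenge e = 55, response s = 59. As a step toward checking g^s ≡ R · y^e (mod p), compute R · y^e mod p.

Squares mod 71: 68^1≡68, 68^2≡9, 68^4≡10, 68^8≡29, 68^16≡60, 68^32≡50
55 = 32 + 16 + 4 + 2 + 1, so 68^55 ≡ 50·60·10·9·68 ≡ 39 (mod 71)
R · y^e ≡ 40·39 = 1560 ≡ 69 (mod 71)

69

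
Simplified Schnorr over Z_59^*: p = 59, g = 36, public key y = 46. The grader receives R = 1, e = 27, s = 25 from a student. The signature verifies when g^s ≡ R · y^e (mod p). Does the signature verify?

does not verify

g^s mod p:
Squares mod 59: 36^1≡36, 36^2≡57, 36^4≡4, 36^8≡16, 36^16≡20
25 = 16 + 8 + 1, so 36^25 ≡ 20·16·36 ≡ 15 (mod 59)
R · y^e mod p:
Squares mod 59: 46^1≡46, 46^2≡51, 46^4≡5, 46^8≡25, 46^16≡35
27 = 16 + 8 + 2 + 1, so 46^27 ≡ 35·25·51·46 ≡ 22 (mod 59)
1·22 = 22 ≡ 22 (mod 59)
15 ≠ 22; the check fails.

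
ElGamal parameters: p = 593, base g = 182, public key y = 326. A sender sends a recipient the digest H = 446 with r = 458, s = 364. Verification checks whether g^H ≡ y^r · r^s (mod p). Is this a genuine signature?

Left side g^H mod p:
182^2 = 33124 ≡ 509
182^4 ≡ 509^2 = 259081 ≡ 533
182^8 ≡ 533^2 = 284089 ≡ 42
182^16 ≡ 42^2 = 1764 ≡ 578
182^32 ≡ 578^2 = 334084 ≡ 225
182^64 ≡ 225^2 = 50625 ≡ 220
182^128 ≡ 220^2 = 48400 ≡ 367
182^256 ≡ 367^2 = 134689 ≡ 78
446 = 256 + 128 + 32 + 16 + 8 + 4 + 2, so 182^446 ≡ 78·367·225·578·42·533·509 ≡ 84 (mod 593)
Right side y^r · r^s mod p:
326^2 = 106276 ≡ 129
326^4 ≡ 129^2 = 16641 ≡ 37
326^8 ≡ 37^2 = 1369 ≡ 183
326^16 ≡ 183^2 = 33489 ≡ 281
326^32 ≡ 281^2 = 78961 ≡ 92
326^64 ≡ 92^2 = 8464 ≡ 162
326^128 ≡ 162^2 = 26244 ≡ 152
326^256 ≡ 152^2 = 23104 ≡ 570
458 = 256 + 128 + 64 + 8 + 2, so 326^458 ≡ 570·152·162·183·129 ≡ 30 (mod 593)
458^2 = 209764 ≡ 435
458^4 ≡ 435^2 = 189225 ≡ 58
458^8 ≡ 58^2 = 3364 ≡ 399
458^16 ≡ 399^2 = 159201 ≡ 277
458^32 ≡ 277^2 = 76729 ≡ 232
458^64 ≡ 232^2 = 53824 ≡ 454
458^128 ≡ 454^2 = 206116 ≡ 345
458^256 ≡ 345^2 = 119025 ≡ 425
364 = 256 + 64 + 32 + 8 + 4, so 458^364 ≡ 425·454·232·399·58 ≡ 240 (mod 593)
30·240 = 7200 ≡ 84 (mod 593)
84 ≡ 84 (mod 593), so the signature is genuine.

genuine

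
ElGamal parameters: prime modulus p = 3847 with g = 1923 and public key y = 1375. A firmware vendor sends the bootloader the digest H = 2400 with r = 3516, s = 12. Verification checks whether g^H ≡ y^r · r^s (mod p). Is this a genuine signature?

Left side g^H mod p:
1923^2 = 3697929 ≡ 962
1923^4 ≡ 962^2 = 925444 ≡ 2164
1923^8 ≡ 2164^2 = 4682896 ≡ 1097
1923^16 ≡ 1097^2 = 1203409 ≡ 3145
1923^32 ≡ 3145^2 = 9891025 ≡ 388
1923^64 ≡ 388^2 = 150544 ≡ 511
1923^128 ≡ 511^2 = 261121 ≡ 3372
1923^256 ≡ 3372^2 = 11370384 ≡ 2499
1923^512 ≡ 2499^2 = 6245001 ≡ 1320
1923^1024 ≡ 1320^2 = 1742400 ≡ 3556
1923^2048 ≡ 3556^2 = 12645136 ≡ 47
2400 = 2048 + 256 + 64 + 32, so 1923^2400 ≡ 47·2499·511·388 ≡ 3200 (mod 3847)
Right side y^r · r^s mod p:
1375^2 = 1890625 ≡ 1748
1375^4 ≡ 1748^2 = 3055504 ≡ 986
1375^8 ≡ 986^2 = 972196 ≡ 2752
1375^16 ≡ 2752^2 = 7573504 ≡ 2608
1375^32 ≡ 2608^2 = 6801664 ≡ 168
1375^64 ≡ 168^2 = 28224 ≡ 1295
1375^128 ≡ 1295^2 = 1677025 ≡ 3580
1375^256 ≡ 3580^2 = 12816400 ≡ 2043
1375^512 ≡ 2043^2 = 4173849 ≡ 3701
1375^1024 ≡ 3701^2 = 13697401 ≡ 2081
1375^2048 ≡ 2081^2 = 4330561 ≡ 2686
3516 = 2048 + 1024 + 256 + 128 + 32 + 16 + 8 + 4, so 1375^3516 ≡ 2686·2081·2043·3580·168·2608·2752·986 ≡ 3562 (mod 3847)
3516^2 = 12362256 ≡ 1845
3516^4 ≡ 1845^2 = 3404025 ≡ 3277
3516^8 ≡ 3277^2 = 10738729 ≡ 1752
12 = 8 + 4, so 3516^12 ≡ 1752·3277 ≡ 1580 (mod 3847)
3562·1580 = 5627960 ≡ 3646 (mod 3847)
3200 ≠ 3646, so verification fails.

forged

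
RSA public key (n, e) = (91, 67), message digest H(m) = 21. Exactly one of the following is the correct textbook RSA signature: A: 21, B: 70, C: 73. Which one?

Candidate A: Squares mod 91: 21^1≡21, 21^2≡77, 21^4≡14, 21^8≡14, 21^16≡14, 21^32≡14, 21^64≡14; 67 = 64 + 2 + 1, so 21^67 ≡ 14·77·21 ≡ 70 (mod 91)
Candidate B: Squares mod 91: 70^1≡70, 70^2≡77, 70^4≡14, 70^8≡14, 70^16≡14, 70^32≡14, 70^64≡14; 67 = 64 + 2 + 1, so 70^67 ≡ 14·77·70 ≡ 21 (mod 91)
  → matches H(m) = 21
Candidate C: Squares mod 91: 73^1≡73, 73^2≡51, 73^4≡53, 73^8≡79, 73^16≡53, 73^32≡79, 73^64≡53; 67 = 64 + 2 + 1, so 73^67 ≡ 53·51·73 ≡ 31 (mod 91)

B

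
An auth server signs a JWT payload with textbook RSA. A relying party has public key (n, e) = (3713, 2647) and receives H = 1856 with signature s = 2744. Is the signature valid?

invalid

s^2 ≡ 2744^2 = 7529536 ≡ 3285
s^4 ≡ 3285^2 = 10791225 ≡ 1247
s^8 ≡ 1247^2 = 1555009 ≡ 2975
s^16 ≡ 2975^2 = 8850625 ≡ 2546
s^32 ≡ 2546^2 = 6482116 ≡ 2931
s^64 ≡ 2931^2 = 8590761 ≡ 2592
s^128 ≡ 2592^2 = 6718464 ≡ 1647
s^256 ≡ 1647^2 = 2712609 ≡ 2119
s^512 ≡ 2119^2 = 4490161 ≡ 1144
s^1024 ≡ 1144^2 = 1308736 ≡ 1760
s^2048 ≡ 1760^2 = 3097600 ≡ 958
2647 = 2048 + 512 + 64 + 16 + 4 + 2 + 1, so s^2647 ≡ 958·1144·2592·2546·1247·3285·2744 ≡ 3661 (mod 3713)
3661 ≠ 1856, so verification fails.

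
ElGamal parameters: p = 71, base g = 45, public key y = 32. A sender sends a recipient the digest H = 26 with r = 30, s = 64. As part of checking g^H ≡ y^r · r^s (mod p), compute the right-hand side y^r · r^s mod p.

48

32^2 = 1024 ≡ 30
32^4 ≡ 30^2 = 900 ≡ 48
32^8 ≡ 48^2 = 2304 ≡ 32
32^16 ≡ 32^2 = 1024 ≡ 30
30 = 16 + 8 + 4 + 2, so 32^30 ≡ 30·32·48·30 ≡ 30 (mod 71)
30^2 = 900 ≡ 48
30^4 ≡ 48^2 = 2304 ≡ 32
30^8 ≡ 32^2 = 1024 ≡ 30
30^16 ≡ 30^2 = 900 ≡ 48
30^32 ≡ 48^2 = 2304 ≡ 32
30^64 ≡ 32^2 = 1024 ≡ 30
y^r · r^s ≡ 30·30 = 900 ≡ 48 (mod 71)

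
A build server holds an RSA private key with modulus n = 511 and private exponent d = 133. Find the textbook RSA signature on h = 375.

Squares mod 511: h^1≡375, h^2≡100, h^4≡291, h^8≡366, h^16≡74, h^32≡366, h^64≡74, h^128≡366
133 = 128 + 4 + 1, so h^133 ≡ 366·291·375 ≡ 501 (mod 511)

501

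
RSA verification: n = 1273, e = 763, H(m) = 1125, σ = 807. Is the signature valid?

Squares mod 1273: σ^1≡807, σ^2≡746, σ^4≡215, σ^8≡397, σ^16≡1030, σ^32≡491, σ^64≡484, σ^128≡24, σ^256≡576, σ^512≡796
763 = 512 + 128 + 64 + 32 + 16 + 8 + 2 + 1, so σ^763 ≡ 796·24·484·491·1030·397·746·807 ≡ 1125 (mod 1273)
Since 1125 equals the digest 1125, verification succeeds.

valid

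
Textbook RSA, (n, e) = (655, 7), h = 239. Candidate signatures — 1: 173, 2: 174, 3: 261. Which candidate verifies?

2

Candidate 1: Squares mod 655: 173^1≡173, 173^2≡454, 173^4≡446; 7 = 4 + 2 + 1, so 173^7 ≡ 446·454·173 ≡ 332 (mod 655)
Candidate 2: Squares mod 655: 174^1≡174, 174^2≡146, 174^4≡356; 7 = 4 + 2 + 1, so 174^7 ≡ 356·146·174 ≡ 239 (mod 655)
  → matches h = 239
Candidate 3: Squares mod 655: 261^1≡261, 261^2≡1, 261^4≡1; 7 = 4 + 2 + 1, so 261^7 ≡ 1·1·261 ≡ 261 (mod 655)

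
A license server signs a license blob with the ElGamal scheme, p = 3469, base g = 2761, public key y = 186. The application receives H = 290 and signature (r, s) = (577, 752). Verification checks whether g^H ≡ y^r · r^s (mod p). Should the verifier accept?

reject

Left side g^H mod p:
2761^2 = 7623121 ≡ 1728
2761^4 ≡ 1728^2 = 2985984 ≡ 2644
2761^8 ≡ 2644^2 = 6990736 ≡ 701
2761^16 ≡ 701^2 = 491401 ≡ 2272
2761^32 ≡ 2272^2 = 5161984 ≡ 112
2761^64 ≡ 112^2 = 12544 ≡ 2137
2761^128 ≡ 2137^2 = 4566769 ≡ 1565
2761^256 ≡ 1565^2 = 2449225 ≡ 111
290 = 256 + 32 + 2, so 2761^290 ≡ 111·112·1728 ≡ 2448 (mod 3469)
Right side y^r · r^s mod p:
186^2 = 34596 ≡ 3375
186^4 ≡ 3375^2 = 11390625 ≡ 1898
186^8 ≡ 1898^2 = 3602404 ≡ 1582
186^16 ≡ 1582^2 = 2502724 ≡ 1575
186^32 ≡ 1575^2 = 2480625 ≡ 290
186^64 ≡ 290^2 = 84100 ≡ 844
186^128 ≡ 844^2 = 712336 ≡ 1191
186^256 ≡ 1191^2 = 1418481 ≡ 3129
186^512 ≡ 3129^2 = 9790641 ≡ 1123
577 = 512 + 64 + 1, so 186^577 ≡ 1123·844·186 ≡ 1921 (mod 3469)
577^2 = 332929 ≡ 3374
577^4 ≡ 3374^2 = 11383876 ≡ 2087
577^8 ≡ 2087^2 = 4355569 ≡ 1974
577^16 ≡ 1974^2 = 3896676 ≡ 989
577^32 ≡ 989^2 = 978121 ≡ 3332
577^64 ≡ 3332^2 = 11102224 ≡ 1424
577^128 ≡ 1424^2 = 2027776 ≡ 1880
577^256 ≡ 1880^2 = 3534400 ≡ 2958
577^512 ≡ 2958^2 = 8749764 ≡ 946
752 = 512 + 128 + 64 + 32 + 16, so 577^752 ≡ 946·1880·1424·3332·989 ≡ 567 (mod 3469)
1921·567 = 1089207 ≡ 3410 (mod 3469)
2448 ≠ 3410, so verification fails.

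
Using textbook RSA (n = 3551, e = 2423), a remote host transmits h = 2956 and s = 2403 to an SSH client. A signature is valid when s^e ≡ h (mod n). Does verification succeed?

s^2423 mod 3551 = 2956
2956 = h, so the signature checks out.

passes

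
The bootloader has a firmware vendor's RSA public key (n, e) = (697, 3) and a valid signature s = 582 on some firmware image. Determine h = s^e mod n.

676

s^2 ≡ 582^2 = 338724 ≡ 679
3 = 2 + 1, so s^3 ≡ 679·582 ≡ 676 (mod 697)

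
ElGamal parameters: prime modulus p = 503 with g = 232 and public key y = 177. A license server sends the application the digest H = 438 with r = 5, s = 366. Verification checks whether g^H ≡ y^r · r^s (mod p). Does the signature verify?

verifies

Left side g^H mod p:
232^438 mod 503 = 294
Right side y^r · r^s mod p:
177^5 mod 503 = 388
5^366 mod 503 = 273
388·273 = 105924 ≡ 294 (mod 503)
294 ≡ 294 (mod 503), so the signature is genuine.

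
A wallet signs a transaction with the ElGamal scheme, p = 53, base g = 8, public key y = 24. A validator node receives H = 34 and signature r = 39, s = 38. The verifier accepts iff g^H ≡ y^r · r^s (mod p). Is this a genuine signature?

genuine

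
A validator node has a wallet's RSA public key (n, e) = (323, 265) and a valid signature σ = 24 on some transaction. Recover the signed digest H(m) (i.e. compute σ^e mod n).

112

σ^2 ≡ 24^2 = 576 ≡ 253
σ^4 ≡ 253^2 = 64009 ≡ 55
σ^8 ≡ 55^2 = 3025 ≡ 118
σ^16 ≡ 118^2 = 13924 ≡ 35
σ^32 ≡ 35^2 = 1225 ≡ 256
σ^64 ≡ 256^2 = 65536 ≡ 290
σ^128 ≡ 290^2 = 84100 ≡ 120
σ^256 ≡ 120^2 = 14400 ≡ 188
265 = 256 + 8 + 1, so σ^265 ≡ 188·118·24 ≡ 112 (mod 323)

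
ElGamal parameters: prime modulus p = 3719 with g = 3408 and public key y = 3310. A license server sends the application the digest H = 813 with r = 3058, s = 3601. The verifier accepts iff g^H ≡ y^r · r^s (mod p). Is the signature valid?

invalid

Left side g^H mod p:
3408^813 mod 3719 = 716
Right side y^r · r^s mod p:
3310^3058 mod 3719 = 620
3058^3601 mod 3719 = 1476
620·1476 = 915120 ≡ 246 (mod 3719)
716 ≠ 246, so verification fails.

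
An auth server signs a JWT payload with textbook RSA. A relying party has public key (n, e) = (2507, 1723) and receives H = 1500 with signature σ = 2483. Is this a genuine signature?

σ^2 ≡ 2483^2 = 6165289 ≡ 576
σ^4 ≡ 576^2 = 331776 ≡ 852
σ^8 ≡ 852^2 = 725904 ≡ 1381
σ^16 ≡ 1381^2 = 1907161 ≡ 1841
σ^32 ≡ 1841^2 = 3389281 ≡ 2324
σ^64 ≡ 2324^2 = 5400976 ≡ 898
σ^128 ≡ 898^2 = 806404 ≡ 1657
σ^256 ≡ 1657^2 = 2745649 ≡ 484
σ^512 ≡ 484^2 = 234256 ≡ 1105
σ^1024 ≡ 1105^2 = 1221025 ≡ 116
1723 = 1024 + 512 + 128 + 32 + 16 + 8 + 2 + 1, so σ^1723 ≡ 116·1105·1657·2324·1841·1381·576·2483 ≡ 275 (mod 2507)
275 ≠ 1500, so verification fails.

forged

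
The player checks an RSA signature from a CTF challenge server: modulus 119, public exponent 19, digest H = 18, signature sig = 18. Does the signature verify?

sig^2 ≡ 18^2 = 324 ≡ 86
sig^4 ≡ 86^2 = 7396 ≡ 18
sig^8 ≡ 18^2 = 324 ≡ 86
sig^16 ≡ 86^2 = 7396 ≡ 18
19 = 16 + 2 + 1, so sig^19 ≡ 18·86·18 ≡ 18 (mod 119)
18 = H, so the signature checks out.

verifies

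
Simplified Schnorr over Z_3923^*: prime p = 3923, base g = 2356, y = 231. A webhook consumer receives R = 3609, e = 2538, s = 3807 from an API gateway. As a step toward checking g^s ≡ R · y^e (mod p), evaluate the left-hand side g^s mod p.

Squares mod 3923: 2356^1≡2356, 2356^2≡3614, 2356^4≡1329, 2356^8≡891, 2356^16≡1435, 2356^32≡3573, 2356^64≡887, 2356^128≡2169, 2356^256≡884, 2356^512≡779, 2356^1024≡2699, 2356^2048≡3513
3807 = 2048 + 1024 + 512 + 128 + 64 + 16 + 8 + 4 + 2 + 1, so 2356^3807 ≡ 3513·2699·779·2169·887·1435·891·1329·3614·2356 ≡ 1455 (mod 3923)

1455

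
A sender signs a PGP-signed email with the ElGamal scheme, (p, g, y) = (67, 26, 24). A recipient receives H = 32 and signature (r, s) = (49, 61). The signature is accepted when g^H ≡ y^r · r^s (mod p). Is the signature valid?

Left side g^H mod p:
26^2 = 676 ≡ 6
26^4 ≡ 6^2 = 36
26^8 ≡ 36^2 = 1296 ≡ 23
26^16 ≡ 23^2 = 529 ≡ 60
26^32 ≡ 60^2 = 3600 ≡ 49
Right side y^r · r^s mod p:
24^2 = 576 ≡ 40
24^4 ≡ 40^2 = 1600 ≡ 59
24^8 ≡ 59^2 = 3481 ≡ 64
24^16 ≡ 64^2 = 4096 ≡ 9
24^32 ≡ 9^2 = 81 ≡ 14
49 = 32 + 16 + 1, so 24^49 ≡ 14·9·24 ≡ 9 (mod 67)
49^2 = 2401 ≡ 56
49^4 ≡ 56^2 = 3136 ≡ 54
49^8 ≡ 54^2 = 2916 ≡ 35
49^16 ≡ 35^2 = 1225 ≡ 19
49^32 ≡ 19^2 = 361 ≡ 26
61 = 32 + 16 + 8 + 4 + 1, so 49^61 ≡ 26·19·35·54·49 ≡ 65 (mod 67)
9·65 = 585 ≡ 49 (mod 67)
49 ≡ 49 (mod 67), so the signature is genuine.

valid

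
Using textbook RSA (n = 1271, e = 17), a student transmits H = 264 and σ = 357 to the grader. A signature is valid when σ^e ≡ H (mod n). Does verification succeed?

Squares mod 1271: σ^1≡357, σ^2≡349, σ^4≡1056, σ^8≡469, σ^16≡78
17 = 16 + 1, so σ^17 ≡ 78·357 ≡ 1155 (mod 1271)
1155 ≠ 264, so verification fails.

fails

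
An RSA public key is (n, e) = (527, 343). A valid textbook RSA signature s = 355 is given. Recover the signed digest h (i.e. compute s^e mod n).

59

Squares mod 527: s^1≡355, s^2≡72, s^4≡441, s^8≡18, s^16≡324, s^32≡103, s^64≡69, s^128≡18, s^256≡324
343 = 256 + 64 + 16 + 4 + 2 + 1, so s^343 ≡ 324·69·324·441·72·355 ≡ 59 (mod 527)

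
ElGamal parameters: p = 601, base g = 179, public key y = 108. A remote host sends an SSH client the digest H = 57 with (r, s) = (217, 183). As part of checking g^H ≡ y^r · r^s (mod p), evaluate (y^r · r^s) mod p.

108^2 = 11664 ≡ 245
108^4 ≡ 245^2 = 60025 ≡ 526
108^8 ≡ 526^2 = 276676 ≡ 216
108^16 ≡ 216^2 = 46656 ≡ 379
108^32 ≡ 379^2 = 143641 ≡ 2
108^64 ≡ 2^2 = 4
108^128 ≡ 4^2 = 16
217 = 128 + 64 + 16 + 8 + 1, so 108^217 ≡ 16·4·379·216·108 ≡ 64 (mod 601)
217^2 = 47089 ≡ 211
217^4 ≡ 211^2 = 44521 ≡ 47
217^8 ≡ 47^2 = 2209 ≡ 406
217^16 ≡ 406^2 = 164836 ≡ 162
217^32 ≡ 162^2 = 26244 ≡ 401
217^64 ≡ 401^2 = 160801 ≡ 334
217^128 ≡ 334^2 = 111556 ≡ 371
183 = 128 + 32 + 16 + 4 + 2 + 1, so 217^183 ≡ 371·401·162·47·211·217 ≡ 473 (mod 601)
y^r · r^s ≡ 64·473 = 30272 ≡ 222 (mod 601)

222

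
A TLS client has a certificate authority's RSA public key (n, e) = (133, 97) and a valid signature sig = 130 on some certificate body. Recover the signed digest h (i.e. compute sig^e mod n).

sig^2 ≡ 130^2 = 16900 ≡ 9
sig^4 ≡ 9^2 = 81
sig^8 ≡ 81^2 = 6561 ≡ 44
sig^16 ≡ 44^2 = 1936 ≡ 74
sig^32 ≡ 74^2 = 5476 ≡ 23
sig^64 ≡ 23^2 = 529 ≡ 130
97 = 64 + 32 + 1, so sig^97 ≡ 130·23·130 ≡ 74 (mod 133)

74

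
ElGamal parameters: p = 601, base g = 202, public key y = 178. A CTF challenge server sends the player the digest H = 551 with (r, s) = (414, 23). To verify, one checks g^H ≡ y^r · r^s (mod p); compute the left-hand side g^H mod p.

399

202^551 mod 601 = 399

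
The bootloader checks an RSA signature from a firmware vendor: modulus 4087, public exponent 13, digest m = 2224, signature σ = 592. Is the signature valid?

invalid

σ^2 ≡ 592^2 = 350464 ≡ 3069
σ^4 ≡ 3069^2 = 9418761 ≡ 2313
σ^8 ≡ 2313^2 = 5349969 ≡ 86
13 = 8 + 4 + 1, so σ^13 ≡ 86·2313·592 ≡ 725 (mod 4087)
725 ≠ 2224, so verification fails.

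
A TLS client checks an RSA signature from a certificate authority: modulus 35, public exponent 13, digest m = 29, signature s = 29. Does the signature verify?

verifies

s^2 ≡ 29^2 = 841 ≡ 1
s^4 ≡ 1^2 = 1
s^8 ≡ 1^2 = 1
13 = 8 + 4 + 1, so s^13 ≡ 1·1·29 ≡ 29 (mod 35)
Since 29 equals the digest 29, verification succeeds.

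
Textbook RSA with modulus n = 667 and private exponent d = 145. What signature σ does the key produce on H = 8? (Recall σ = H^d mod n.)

317

H^2 ≡ 8^2 = 64
H^4 ≡ 64^2 = 4096 ≡ 94
H^8 ≡ 94^2 = 8836 ≡ 165
H^16 ≡ 165^2 = 27225 ≡ 545
H^32 ≡ 545^2 = 297025 ≡ 210
H^64 ≡ 210^2 = 44100 ≡ 78
H^128 ≡ 78^2 = 6084 ≡ 81
145 = 128 + 16 + 1, so H^145 ≡ 81·545·8 ≡ 317 (mod 667)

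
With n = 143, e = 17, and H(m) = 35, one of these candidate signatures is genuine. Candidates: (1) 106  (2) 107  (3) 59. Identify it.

Candidate 1: Squares mod 143: 106^1≡106, 106^2≡82, 106^4≡3, 106^8≡9, 106^16≡81; 17 = 16 + 1, so 106^17 ≡ 81·106 ≡ 6 (mod 143)
Candidate 2: Squares mod 143: 107^1≡107, 107^2≡9, 107^4≡81, 107^8≡126, 107^16≡3; 17 = 16 + 1, so 107^17 ≡ 3·107 ≡ 35 (mod 143)
  → matches H(m) = 35
Candidate 3: Squares mod 143: 59^1≡59, 59^2≡49, 59^4≡113, 59^8≡42, 59^16≡48; 17 = 16 + 1, so 59^17 ≡ 48·59 ≡ 115 (mod 143)

2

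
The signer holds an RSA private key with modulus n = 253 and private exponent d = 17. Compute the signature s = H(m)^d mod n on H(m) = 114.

137

(H(m))^17 mod 253 = 137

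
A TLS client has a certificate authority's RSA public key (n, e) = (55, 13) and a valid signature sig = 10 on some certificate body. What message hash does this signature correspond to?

sig^2 ≡ 10^2 = 100 ≡ 45
sig^4 ≡ 45^2 = 2025 ≡ 45
sig^8 ≡ 45^2 = 2025 ≡ 45
13 = 8 + 4 + 1, so sig^13 ≡ 45·45·10 ≡ 10 (mod 55)

10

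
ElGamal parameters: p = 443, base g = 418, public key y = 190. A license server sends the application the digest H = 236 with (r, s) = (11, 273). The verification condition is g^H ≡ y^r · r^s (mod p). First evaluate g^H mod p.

Squares mod 443: 418^1≡418, 418^2≡182, 418^4≡342, 418^8≡12, 418^16≡144, 418^32≡358, 418^64≡137, 418^128≡163
236 = 128 + 64 + 32 + 8 + 4, so 418^236 ≡ 163·137·358·12·342 ≡ 307 (mod 443)

307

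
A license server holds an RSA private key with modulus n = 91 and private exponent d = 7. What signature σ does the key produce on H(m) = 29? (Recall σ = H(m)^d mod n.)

(H(m))^2 ≡ 29^2 = 841 ≡ 22
(H(m))^4 ≡ 22^2 = 484 ≡ 29
7 = 4 + 2 + 1, so (H(m))^7 ≡ 29·22·29 ≡ 29 (mod 91)

29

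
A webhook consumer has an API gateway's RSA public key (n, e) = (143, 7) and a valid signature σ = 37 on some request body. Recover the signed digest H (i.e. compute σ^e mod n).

93

σ^2 ≡ 37^2 = 1369 ≡ 82
σ^4 ≡ 82^2 = 6724 ≡ 3
7 = 4 + 2 + 1, so σ^7 ≡ 3·82·37 ≡ 93 (mod 143)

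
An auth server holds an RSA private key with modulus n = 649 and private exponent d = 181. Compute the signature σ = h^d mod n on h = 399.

h^2 ≡ 399^2 = 159201 ≡ 196
h^4 ≡ 196^2 = 38416 ≡ 125
h^8 ≡ 125^2 = 15625 ≡ 49
h^16 ≡ 49^2 = 2401 ≡ 454
h^32 ≡ 454^2 = 206116 ≡ 383
h^64 ≡ 383^2 = 146689 ≡ 15
h^128 ≡ 15^2 = 225
181 = 128 + 32 + 16 + 4 + 1, so h^181 ≡ 225·383·454·125·399 ≡ 498 (mod 649)

498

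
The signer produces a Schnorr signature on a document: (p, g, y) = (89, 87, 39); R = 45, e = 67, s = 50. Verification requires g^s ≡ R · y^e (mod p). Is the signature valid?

valid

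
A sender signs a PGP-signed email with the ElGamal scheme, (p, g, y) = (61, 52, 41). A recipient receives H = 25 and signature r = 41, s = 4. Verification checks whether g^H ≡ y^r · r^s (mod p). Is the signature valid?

valid

Left side g^H mod p:
Squares mod 61: 52^1≡52, 52^2≡20, 52^4≡34, 52^8≡58, 52^16≡9
25 = 16 + 8 + 1, so 52^25 ≡ 9·58·52 ≡ 60 (mod 61)
Right side y^r · r^s mod p:
Squares mod 61: 41^1≡41, 41^2≡34, 41^4≡58, 41^8≡9, 41^16≡20, 41^32≡34
41 = 32 + 8 + 1, so 41^41 ≡ 34·9·41 ≡ 41 (mod 61)
Squares mod 61: 41^1≡41, 41^2≡34, 41^4≡58
41^4 ≡ 58 (mod 61)
41·58 = 2378 ≡ 60 (mod 61)
60 ≡ 60 (mod 61), so the signature is genuine.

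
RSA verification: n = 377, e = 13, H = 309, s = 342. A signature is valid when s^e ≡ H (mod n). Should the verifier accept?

s^2 ≡ 342^2 = 116964 ≡ 94
s^4 ≡ 94^2 = 8836 ≡ 165
s^8 ≡ 165^2 = 27225 ≡ 81
13 = 8 + 4 + 1, so s^13 ≡ 81·165·342 ≡ 82 (mod 377)
82 ≠ 309, so verification fails.

reject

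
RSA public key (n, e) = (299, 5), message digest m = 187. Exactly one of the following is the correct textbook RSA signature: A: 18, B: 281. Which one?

A

Candidate A: Squares mod 299: 18^1≡18, 18^2≡25, 18^4≡27; 5 = 4 + 1, so 18^5 ≡ 27·18 ≡ 187 (mod 299)
  → matches m = 187
Candidate B: Squares mod 299: 281^1≡281, 281^2≡25, 281^4≡27; 5 = 4 + 1, so 281^5 ≡ 27·281 ≡ 112 (mod 299)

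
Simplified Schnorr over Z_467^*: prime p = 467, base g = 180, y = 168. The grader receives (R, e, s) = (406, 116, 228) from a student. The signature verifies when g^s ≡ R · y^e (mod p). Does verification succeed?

passes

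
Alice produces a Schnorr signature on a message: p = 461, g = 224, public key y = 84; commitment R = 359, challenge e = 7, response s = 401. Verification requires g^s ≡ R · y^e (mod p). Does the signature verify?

does not verify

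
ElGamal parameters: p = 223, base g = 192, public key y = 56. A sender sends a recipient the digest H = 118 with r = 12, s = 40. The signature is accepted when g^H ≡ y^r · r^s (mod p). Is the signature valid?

valid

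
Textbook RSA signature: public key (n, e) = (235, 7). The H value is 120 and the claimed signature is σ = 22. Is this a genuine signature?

forged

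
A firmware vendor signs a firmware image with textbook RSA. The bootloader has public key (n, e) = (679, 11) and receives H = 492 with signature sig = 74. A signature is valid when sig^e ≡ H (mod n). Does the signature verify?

verifies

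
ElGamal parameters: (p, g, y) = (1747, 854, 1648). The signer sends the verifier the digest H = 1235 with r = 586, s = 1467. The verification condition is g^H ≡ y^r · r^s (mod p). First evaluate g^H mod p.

854^1235 mod 1747 = 96

96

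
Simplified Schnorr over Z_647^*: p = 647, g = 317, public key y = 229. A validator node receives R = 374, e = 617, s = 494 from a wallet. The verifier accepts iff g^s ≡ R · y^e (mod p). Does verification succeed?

passes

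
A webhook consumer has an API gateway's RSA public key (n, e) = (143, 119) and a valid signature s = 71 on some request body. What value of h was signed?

Squares mod 143: s^1≡71, s^2≡36, s^4≡9, s^8≡81, s^16≡126, s^32≡3, s^64≡9
119 = 64 + 32 + 16 + 4 + 2 + 1, so s^119 ≡ 9·3·126·9·36·71 ≡ 141 (mod 143)

141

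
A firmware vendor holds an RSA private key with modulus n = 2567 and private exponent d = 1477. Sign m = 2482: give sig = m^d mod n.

2261

Squares mod 2567: m^1≡2482, m^2≡2091, m^4≡680, m^8≡340, m^16≡85, m^32≡2091, m^64≡680, m^128≡340, m^256≡85, m^512≡2091, m^1024≡680
1477 = 1024 + 256 + 128 + 64 + 4 + 1, so m^1477 ≡ 680·85·340·680·680·2482 ≡ 2261 (mod 2567)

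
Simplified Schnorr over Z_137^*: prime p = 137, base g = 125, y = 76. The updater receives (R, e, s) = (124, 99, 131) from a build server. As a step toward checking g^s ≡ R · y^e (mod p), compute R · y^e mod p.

113

76^2 = 5776 ≡ 22
76^4 ≡ 22^2 = 484 ≡ 73
76^8 ≡ 73^2 = 5329 ≡ 123
76^16 ≡ 123^2 = 15129 ≡ 59
76^32 ≡ 59^2 = 3481 ≡ 56
76^64 ≡ 56^2 = 3136 ≡ 122
99 = 64 + 32 + 2 + 1, so 76^99 ≡ 122·56·22·76 ≡ 44 (mod 137)
R · y^e ≡ 124·44 = 5456 ≡ 113 (mod 137)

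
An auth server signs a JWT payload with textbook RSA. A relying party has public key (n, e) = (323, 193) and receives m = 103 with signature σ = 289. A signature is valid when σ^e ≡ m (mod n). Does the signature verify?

does not verify

σ^2 ≡ 289^2 = 83521 ≡ 187
σ^4 ≡ 187^2 = 34969 ≡ 85
σ^8 ≡ 85^2 = 7225 ≡ 119
σ^16 ≡ 119^2 = 14161 ≡ 272
σ^32 ≡ 272^2 = 73984 ≡ 17
σ^64 ≡ 17^2 = 289
σ^128 ≡ 289^2 = 83521 ≡ 187
193 = 128 + 64 + 1, so σ^193 ≡ 187·289·289 ≡ 85 (mod 323)
The recovered value 85 does not match the digest 103.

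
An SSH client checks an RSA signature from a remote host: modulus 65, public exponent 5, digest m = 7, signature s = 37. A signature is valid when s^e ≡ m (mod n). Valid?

yes

s^2 ≡ 37^2 = 1369 ≡ 4
s^4 ≡ 4^2 = 16
5 = 4 + 1, so s^5 ≡ 16·37 ≡ 7 (mod 65)
Since 7 equals the digest 7, verification succeeds.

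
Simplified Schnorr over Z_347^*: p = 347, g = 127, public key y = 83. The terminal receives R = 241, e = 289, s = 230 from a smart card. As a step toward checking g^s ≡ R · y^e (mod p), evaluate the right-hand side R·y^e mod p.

83^289 mod 347 = 31
R · y^e ≡ 241·31 = 7471 ≡ 184 (mod 347)

184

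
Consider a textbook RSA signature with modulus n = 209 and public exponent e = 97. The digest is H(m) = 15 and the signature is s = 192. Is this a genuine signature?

forged

s^97 mod 209 = 14
s^97 mod 209 = 14, but H(m) = 15.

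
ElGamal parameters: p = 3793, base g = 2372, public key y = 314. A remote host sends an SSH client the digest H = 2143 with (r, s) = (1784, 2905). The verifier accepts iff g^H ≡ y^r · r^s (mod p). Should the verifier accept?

accept

Left side g^H mod p:
Squares mod 3793: 2372^1≡2372, 2372^2≡1365, 2372^4≡862, 2372^8≡3409, 2372^16≡3322, 2372^32≡1847, 2372^64≡1502, 2372^128≡2962, 2372^256≡235, 2372^512≡2123, 2372^1024≡1045, 2372^2048≡3434
2143 = 2048 + 64 + 16 + 8 + 4 + 2 + 1, so 2372^2143 ≡ 3434·1502·3322·3409·862·1365·2372 ≡ 3067 (mod 3793)
Right side y^r · r^s mod p:
Squares mod 3793: 314^1≡314, 314^2≡3771, 314^4≡484, 314^8≡2883, 314^16≡1226, 314^32≡1048, 314^64≡2127, 314^128≡2873, 314^256≡561, 314^512≡3695, 314^1024≡2018
1784 = 1024 + 512 + 128 + 64 + 32 + 16 + 8, so 314^1784 ≡ 2018·3695·2873·2127·1048·1226·2883 ≡ 3635 (mod 3793)
Squares mod 3793: 1784^1≡1784, 1784^2≡329, 1784^4≡2037, 1784^8≡3620, 1784^16≡3378, 1784^32≡1540, 1784^64≡975, 1784^128≡2375, 1784^256≡434, 1784^512≡2499, 1784^1024≡1723, 1784^2048≡2603
2905 = 2048 + 512 + 256 + 64 + 16 + 8 + 1, so 1784^2905 ≡ 2603·2499·434·975·3378·3620·1784 ≡ 1541 (mod 3793)
3635·1541 = 5601535 ≡ 3067 (mod 3793)
3067 ≡ 3067 (mod 3793), so the signature is genuine.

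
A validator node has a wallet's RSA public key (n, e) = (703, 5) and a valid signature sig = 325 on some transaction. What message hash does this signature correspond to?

sig^5 mod 703 = 51

51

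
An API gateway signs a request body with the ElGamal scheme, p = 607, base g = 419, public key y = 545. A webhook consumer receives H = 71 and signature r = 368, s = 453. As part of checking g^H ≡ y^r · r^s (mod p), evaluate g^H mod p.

217

Squares mod 607: 419^1≡419, 419^2≡138, 419^4≡227, 419^8≡541, 419^16≡107, 419^32≡523, 419^64≡379
71 = 64 + 4 + 2 + 1, so 419^71 ≡ 379·227·138·419 ≡ 217 (mod 607)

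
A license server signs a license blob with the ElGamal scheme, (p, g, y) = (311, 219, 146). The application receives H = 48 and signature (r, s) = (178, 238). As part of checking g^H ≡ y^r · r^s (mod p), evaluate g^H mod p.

219^2 = 47961 ≡ 67
219^4 ≡ 67^2 = 4489 ≡ 135
219^8 ≡ 135^2 = 18225 ≡ 187
219^16 ≡ 187^2 = 34969 ≡ 137
219^32 ≡ 137^2 = 18769 ≡ 109
48 = 32 + 16, so 219^48 ≡ 109·137 ≡ 5 (mod 311)

5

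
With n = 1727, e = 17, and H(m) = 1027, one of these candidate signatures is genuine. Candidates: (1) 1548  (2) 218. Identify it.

2

Candidate 1: 1548^17 mod 1727 = 992
Candidate 2: 218^17 mod 1727 = 1027
  → matches H(m) = 1027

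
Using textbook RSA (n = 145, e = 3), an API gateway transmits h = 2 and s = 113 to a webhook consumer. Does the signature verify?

verifies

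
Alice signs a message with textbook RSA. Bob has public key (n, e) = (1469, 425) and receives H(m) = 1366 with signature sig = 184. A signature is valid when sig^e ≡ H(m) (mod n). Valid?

no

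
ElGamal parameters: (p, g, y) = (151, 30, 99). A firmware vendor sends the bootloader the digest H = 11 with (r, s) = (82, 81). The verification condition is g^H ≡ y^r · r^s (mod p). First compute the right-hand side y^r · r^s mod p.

99^2 = 9801 ≡ 137
99^4 ≡ 137^2 = 18769 ≡ 45
99^8 ≡ 45^2 = 2025 ≡ 62
99^16 ≡ 62^2 = 3844 ≡ 69
99^32 ≡ 69^2 = 4761 ≡ 80
99^64 ≡ 80^2 = 6400 ≡ 58
82 = 64 + 16 + 2, so 99^82 ≡ 58·69·137 ≡ 144 (mod 151)
82^2 = 6724 ≡ 80
82^4 ≡ 80^2 = 6400 ≡ 58
82^8 ≡ 58^2 = 3364 ≡ 42
82^16 ≡ 42^2 = 1764 ≡ 103
82^32 ≡ 103^2 = 10609 ≡ 39
82^64 ≡ 39^2 = 1521 ≡ 11
81 = 64 + 16 + 1, so 82^81 ≡ 11·103·82 ≡ 41 (mod 151)
y^r · r^s ≡ 144·41 = 5904 ≡ 15 (mod 151)

15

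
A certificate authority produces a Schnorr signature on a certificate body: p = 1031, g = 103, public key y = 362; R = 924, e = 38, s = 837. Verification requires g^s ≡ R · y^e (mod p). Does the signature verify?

verifies

g^s mod p:
103^837 mod 1031 = 881
R · y^e mod p:
362^38 mod 1031 = 435
924·435 = 401940 ≡ 881 (mod 1031)
881 ≡ 881 (mod 1031); signature holds.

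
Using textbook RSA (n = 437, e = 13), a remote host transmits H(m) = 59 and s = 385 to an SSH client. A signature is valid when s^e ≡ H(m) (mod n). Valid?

no

Squares mod 437: s^1≡385, s^2≡82, s^4≡169, s^8≡156
13 = 8 + 4 + 1, so s^13 ≡ 156·169·385 ≡ 378 (mod 437)
s^13 mod 437 = 378, but H(m) = 59.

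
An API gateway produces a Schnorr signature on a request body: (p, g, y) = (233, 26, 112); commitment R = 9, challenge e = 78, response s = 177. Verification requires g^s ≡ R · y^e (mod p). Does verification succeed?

g^s mod p:
26^2 = 676 ≡ 210
26^4 ≡ 210^2 = 44100 ≡ 63
26^8 ≡ 63^2 = 3969 ≡ 8
26^16 ≡ 8^2 = 64
26^32 ≡ 64^2 = 4096 ≡ 135
26^64 ≡ 135^2 = 18225 ≡ 51
26^128 ≡ 51^2 = 2601 ≡ 38
177 = 128 + 32 + 16 + 1, so 26^177 ≡ 38·135·64·26 ≡ 132 (mod 233)
R · y^e mod p:
112^2 = 12544 ≡ 195
112^4 ≡ 195^2 = 38025 ≡ 46
112^8 ≡ 46^2 = 2116 ≡ 19
112^16 ≡ 19^2 = 361 ≡ 128
112^32 ≡ 128^2 = 16384 ≡ 74
112^64 ≡ 74^2 = 5476 ≡ 117
78 = 64 + 8 + 4 + 2, so 112^78 ≡ 117·19·46·195 ≡ 170 (mod 233)
9·170 = 1530 ≡ 132 (mod 233)
132 ≡ 132 (mod 233); signature holds.

passes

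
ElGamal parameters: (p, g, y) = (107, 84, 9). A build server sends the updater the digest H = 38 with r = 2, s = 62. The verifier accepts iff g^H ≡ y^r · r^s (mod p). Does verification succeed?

Left side g^H mod p:
84^2 = 7056 ≡ 101
84^4 ≡ 101^2 = 10201 ≡ 36
84^8 ≡ 36^2 = 1296 ≡ 12
84^16 ≡ 12^2 = 144 ≡ 37
84^32 ≡ 37^2 = 1369 ≡ 85
38 = 32 + 4 + 2, so 84^38 ≡ 85·36·101 ≡ 44 (mod 107)
Right side y^r · r^s mod p:
9^2 = 81
2^2 = 4
2^4 ≡ 4^2 = 16
2^8 ≡ 16^2 = 256 ≡ 42
2^16 ≡ 42^2 = 1764 ≡ 52
2^32 ≡ 52^2 = 2704 ≡ 29
62 = 32 + 16 + 8 + 4 + 2, so 2^62 ≡ 29·52·42·16·4 ≡ 23 (mod 107)
81·23 = 1863 ≡ 44 (mod 107)
44 ≡ 44 (mod 107), so the signature is genuine.

passes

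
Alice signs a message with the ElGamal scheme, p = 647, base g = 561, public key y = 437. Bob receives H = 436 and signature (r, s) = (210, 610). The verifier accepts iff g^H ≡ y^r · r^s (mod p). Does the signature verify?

Left side g^H mod p:
561^2 = 314721 ≡ 279
561^4 ≡ 279^2 = 77841 ≡ 201
561^8 ≡ 201^2 = 40401 ≡ 287
561^16 ≡ 287^2 = 82369 ≡ 200
561^32 ≡ 200^2 = 40000 ≡ 533
561^64 ≡ 533^2 = 284089 ≡ 56
561^128 ≡ 56^2 = 3136 ≡ 548
561^256 ≡ 548^2 = 300304 ≡ 96
436 = 256 + 128 + 32 + 16 + 4, so 561^436 ≡ 96·548·533·200·201 ≡ 158 (mod 647)
Right side y^r · r^s mod p:
437^2 = 190969 ≡ 104
437^4 ≡ 104^2 = 10816 ≡ 464
437^8 ≡ 464^2 = 215296 ≡ 492
437^16 ≡ 492^2 = 242064 ≡ 86
437^32 ≡ 86^2 = 7396 ≡ 279
437^64 ≡ 279^2 = 77841 ≡ 201
437^128 ≡ 201^2 = 40401 ≡ 287
210 = 128 + 64 + 16 + 2, so 437^210 ≡ 287·201·86·104 ≡ 437 (mod 647)
210^2 = 44100 ≡ 104
210^4 ≡ 104^2 = 10816 ≡ 464
210^8 ≡ 464^2 = 215296 ≡ 492
210^16 ≡ 492^2 = 242064 ≡ 86
210^32 ≡ 86^2 = 7396 ≡ 279
210^64 ≡ 279^2 = 77841 ≡ 201
210^128 ≡ 201^2 = 40401 ≡ 287
210^256 ≡ 287^2 = 82369 ≡ 200
210^512 ≡ 200^2 = 40000 ≡ 533
610 = 512 + 64 + 32 + 2, so 210^610 ≡ 533·201·279·104 ≡ 104 (mod 647)
437·104 = 45448 ≡ 158 (mod 647)
158 ≡ 158 (mod 647), so the signature is genuine.

verifies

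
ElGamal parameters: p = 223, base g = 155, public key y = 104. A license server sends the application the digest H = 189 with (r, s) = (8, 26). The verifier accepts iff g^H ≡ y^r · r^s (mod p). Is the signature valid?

invalid

Left side g^H mod p:
155^189 mod 223 = 87
Right side y^r · r^s mod p:
104^8 mod 223 = 14
8^26 mod 223 = 16
14·16 = 224 ≡ 1 (mod 223)
87 ≠ 1, so verification fails.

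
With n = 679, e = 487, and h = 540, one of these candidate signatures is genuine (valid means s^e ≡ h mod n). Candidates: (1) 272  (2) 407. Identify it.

2

Candidate 1: 272^2 = 73984 ≡ 652; 272^4 ≡ 652^2 = 425104 ≡ 50; 272^8 ≡ 50^2 = 2500 ≡ 463; 272^16 ≡ 463^2 = 214369 ≡ 484; 272^32 ≡ 484^2 = 234256 ≡ 1; 272^64 ≡ 1^2 = 1; 272^128 ≡ 1^2 = 1; 272^256 ≡ 1^2 = 1; 487 = 256 + 128 + 64 + 32 + 4 + 2 + 1, so 272^487 ≡ 1·1·1·1·50·652·272 ≡ 139 (mod 679)
Candidate 2: 407^2 = 165649 ≡ 652; 407^4 ≡ 652^2 = 425104 ≡ 50; 407^8 ≡ 50^2 = 2500 ≡ 463; 407^16 ≡ 463^2 = 214369 ≡ 484; 407^32 ≡ 484^2 = 234256 ≡ 1; 407^64 ≡ 1^2 = 1; 407^128 ≡ 1^2 = 1; 407^256 ≡ 1^2 = 1; 487 = 256 + 128 + 64 + 32 + 4 + 2 + 1, so 407^487 ≡ 1·1·1·1·50·652·407 ≡ 540 (mod 679)
  → matches h = 540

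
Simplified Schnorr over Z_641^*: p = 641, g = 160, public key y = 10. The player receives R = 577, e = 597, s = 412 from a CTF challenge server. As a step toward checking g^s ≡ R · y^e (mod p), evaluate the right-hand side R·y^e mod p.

256

10^2 = 100
10^4 ≡ 100^2 = 10000 ≡ 385
10^8 ≡ 385^2 = 148225 ≡ 154
10^16 ≡ 154^2 = 23716 ≡ 640
10^32 ≡ 640^2 = 409600 ≡ 1
10^64 ≡ 1^2 = 1
10^128 ≡ 1^2 = 1
10^256 ≡ 1^2 = 1
10^512 ≡ 1^2 = 1
597 = 512 + 64 + 16 + 4 + 1, so 10^597 ≡ 1·1·640·385·10 ≡ 637 (mod 641)
R · y^e ≡ 577·637 = 367549 ≡ 256 (mod 641)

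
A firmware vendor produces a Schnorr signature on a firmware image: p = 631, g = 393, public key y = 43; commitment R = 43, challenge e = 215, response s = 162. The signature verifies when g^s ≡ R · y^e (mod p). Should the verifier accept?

accept

g^s mod p:
Squares mod 631: 393^1≡393, 393^2≡485, 393^4≡493, 393^8≡114, 393^16≡376, 393^32≡32, 393^64≡393, 393^128≡485
162 = 128 + 32 + 2, so 393^162 ≡ 485·32·485 ≡ 1 (mod 631)
R · y^e mod p:
Squares mod 631: 43^1≡43, 43^2≡587, 43^4≡43, 43^8≡587, 43^16≡43, 43^32≡587, 43^64≡43, 43^128≡587
215 = 128 + 64 + 16 + 4 + 2 + 1, so 43^215 ≡ 587·43·43·43·587·43 ≡ 587 (mod 631)
43·587 = 25241 ≡ 1 (mod 631)
1 ≡ 1 (mod 631); signature holds.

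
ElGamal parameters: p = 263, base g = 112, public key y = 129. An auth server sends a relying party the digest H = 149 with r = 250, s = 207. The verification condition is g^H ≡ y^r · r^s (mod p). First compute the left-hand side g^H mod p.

112^2 = 12544 ≡ 183
112^4 ≡ 183^2 = 33489 ≡ 88
112^8 ≡ 88^2 = 7744 ≡ 117
112^16 ≡ 117^2 = 13689 ≡ 13
112^32 ≡ 13^2 = 169
112^64 ≡ 169^2 = 28561 ≡ 157
112^128 ≡ 157^2 = 24649 ≡ 190
149 = 128 + 16 + 4 + 1, so 112^149 ≡ 190·13·88·112 ≡ 251 (mod 263)

251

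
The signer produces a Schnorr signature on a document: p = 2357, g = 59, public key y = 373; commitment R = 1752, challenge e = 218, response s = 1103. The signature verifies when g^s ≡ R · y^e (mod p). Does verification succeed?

g^s mod p:
59^2 = 3481 ≡ 1124
59^4 ≡ 1124^2 = 1263376 ≡ 24
59^8 ≡ 24^2 = 576
59^16 ≡ 576^2 = 331776 ≡ 1796
59^32 ≡ 1796^2 = 3225616 ≡ 1240
59^64 ≡ 1240^2 = 1537600 ≡ 836
59^128 ≡ 836^2 = 698896 ≡ 1224
59^256 ≡ 1224^2 = 1498176 ≡ 1481
59^512 ≡ 1481^2 = 2193361 ≡ 1351
59^1024 ≡ 1351^2 = 1825201 ≡ 883
1103 = 1024 + 64 + 8 + 4 + 2 + 1, so 59^1103 ≡ 883·836·576·24·1124·59 ≡ 1023 (mod 2357)
R · y^e mod p:
373^2 = 139129 ≡ 66
373^4 ≡ 66^2 = 4356 ≡ 1999
373^8 ≡ 1999^2 = 3996001 ≡ 886
373^16 ≡ 886^2 = 784996 ≡ 115
373^32 ≡ 115^2 = 13225 ≡ 1440
373^64 ≡ 1440^2 = 2073600 ≡ 1797
373^128 ≡ 1797^2 = 3229209 ≡ 119
218 = 128 + 64 + 16 + 8 + 2, so 373^218 ≡ 119·1797·115·886·66 ≡ 384 (mod 2357)
1752·384 = 672768 ≡ 1023 (mod 2357)
1023 ≡ 1023 (mod 2357); signature holds.

passes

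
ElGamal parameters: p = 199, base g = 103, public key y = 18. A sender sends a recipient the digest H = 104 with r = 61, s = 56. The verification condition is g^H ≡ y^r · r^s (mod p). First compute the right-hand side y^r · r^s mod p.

121

18^61 mod 199 = 139
61^56 mod 199 = 61
y^r · r^s ≡ 139·61 = 8479 ≡ 121 (mod 199)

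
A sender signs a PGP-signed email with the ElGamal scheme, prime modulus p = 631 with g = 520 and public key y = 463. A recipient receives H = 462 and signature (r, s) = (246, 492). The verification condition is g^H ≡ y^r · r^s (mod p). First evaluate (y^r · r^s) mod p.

Squares mod 631: 463^1≡463, 463^2≡460, 463^4≡215, 463^8≡162, 463^16≡373, 463^32≡309, 463^64≡200, 463^128≡247
246 = 128 + 64 + 32 + 16 + 4 + 2, so 463^246 ≡ 247·200·309·373·215·460 ≡ 180 (mod 631)
Squares mod 631: 246^1≡246, 246^2≡571, 246^4≡445, 246^8≡522, 246^16≡523, 246^32≡306, 246^64≡248, 246^128≡297, 246^256≡500
492 = 256 + 128 + 64 + 32 + 8 + 4, so 246^492 ≡ 500·297·248·306·522·445 ≡ 557 (mod 631)
y^r · r^s ≡ 180·557 = 100260 ≡ 562 (mod 631)

562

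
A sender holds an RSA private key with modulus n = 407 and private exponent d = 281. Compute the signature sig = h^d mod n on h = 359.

h^2 ≡ 359^2 = 128881 ≡ 269
h^4 ≡ 269^2 = 72361 ≡ 322
h^8 ≡ 322^2 = 103684 ≡ 306
h^16 ≡ 306^2 = 93636 ≡ 26
h^32 ≡ 26^2 = 676 ≡ 269
h^64 ≡ 269^2 = 72361 ≡ 322
h^128 ≡ 322^2 = 103684 ≡ 306
h^256 ≡ 306^2 = 93636 ≡ 26
281 = 256 + 16 + 8 + 1, so h^281 ≡ 26·26·306·359 ≡ 84 (mod 407)

84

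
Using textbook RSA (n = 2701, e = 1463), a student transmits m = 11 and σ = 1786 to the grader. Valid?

no

σ^2 ≡ 1786^2 = 3189796 ≡ 2616
σ^4 ≡ 2616^2 = 6843456 ≡ 1823
σ^8 ≡ 1823^2 = 3323329 ≡ 1099
σ^16 ≡ 1099^2 = 1207801 ≡ 454
σ^32 ≡ 454^2 = 206116 ≡ 840
σ^64 ≡ 840^2 = 705600 ≡ 639
σ^128 ≡ 639^2 = 408321 ≡ 470
σ^256 ≡ 470^2 = 220900 ≡ 2119
σ^512 ≡ 2119^2 = 4490161 ≡ 1099
σ^1024 ≡ 1099^2 = 1207801 ≡ 454
1463 = 1024 + 256 + 128 + 32 + 16 + 4 + 2 + 1, so σ^1463 ≡ 454·2119·470·840·454·1823·2616·1786 ≡ 2690 (mod 2701)
2690 ≠ 11, so verification fails.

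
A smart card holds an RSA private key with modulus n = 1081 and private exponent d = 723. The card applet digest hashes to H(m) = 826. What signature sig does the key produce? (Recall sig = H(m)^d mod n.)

(H(m))^2 ≡ 826^2 = 682276 ≡ 165
(H(m))^4 ≡ 165^2 = 27225 ≡ 200
(H(m))^8 ≡ 200^2 = 40000 ≡ 3
(H(m))^16 ≡ 3^2 = 9
(H(m))^32 ≡ 9^2 = 81
(H(m))^64 ≡ 81^2 = 6561 ≡ 75
(H(m))^128 ≡ 75^2 = 5625 ≡ 220
(H(m))^256 ≡ 220^2 = 48400 ≡ 836
(H(m))^512 ≡ 836^2 = 698896 ≡ 570
723 = 512 + 128 + 64 + 16 + 2 + 1, so (H(m))^723 ≡ 570·220·75·9·165·826 ≡ 871 (mod 1081)

871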